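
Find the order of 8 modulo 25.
Powers of 8 mod 25: 8^1≡8, 8^2≡14, 8^3≡12, 8^4≡21, 8^5≡18, 8^6≡19, 8^7≡2, 8^8≡16, 8^9≡3, 8^10≡24, 8^11≡17, 8^12≡11, 8^13≡13, 8^14≡4, 8^15≡7, 8^16≡6, 8^17≡23, 8^18≡9, 8^19≡22, 8^20≡1. ord_25(8) = 20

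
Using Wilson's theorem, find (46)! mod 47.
By Wilson's theorem, (46)! ≡ -1 ≡ 46 (mod 47)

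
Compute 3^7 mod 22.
By repeated squaring mod 22: 3^{1}≡3, 3^{2}≡9, 3^{4}≡15. Then 3^{7} = 3^{4+2+1} ≡ 15 × 9 × 3 ≡ 9 mod 22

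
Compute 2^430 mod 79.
Using Fermat: 2^{78} ≡ 1 (mod 79). 430 ≡ 40 (mod 78). So 2^{430} ≡ 2^{40} ≡ 2 (mod 79)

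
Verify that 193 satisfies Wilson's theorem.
(192)! mod 193 = 192. Since this equals -1 (mod 193), Wilson confirms 193 is prime.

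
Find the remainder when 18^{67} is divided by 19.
By Fermat: 18^{18} ≡ 1 (mod 19). 67 = 3×18 + 13. So 18^{67} ≡ 18^{13} ≡ 18 (mod 19)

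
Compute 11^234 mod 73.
Using Fermat: 11^{72} ≡ 1 (mod 73). 234 ≡ 18 (mod 72). So 11^{234} ≡ 11^{18} ≡ 46 (mod 73)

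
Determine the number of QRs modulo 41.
Exactly half the non-zero residues mod a prime are QRs: (41-1)/2 = 20.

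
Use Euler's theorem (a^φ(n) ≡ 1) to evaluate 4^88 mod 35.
By Euler: 4^{24} ≡ 1 mod 35 since gcd(4, 35) = 1. 88 = 3×24 + 16. So 4^{88} ≡ 4^{16} ≡ 11 mod 35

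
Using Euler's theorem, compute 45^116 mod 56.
By Euler: 45^{24} ≡ 1 mod 56 since gcd(45, 56) = 1. 116 = 4×24 + 20. So 45^{116} ≡ 45^{20} ≡ 9 mod 56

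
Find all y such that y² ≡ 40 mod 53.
The square roots of 40 mod 53 are 27 and 26. Verify: 27² = 729 ≡ 40 mod 53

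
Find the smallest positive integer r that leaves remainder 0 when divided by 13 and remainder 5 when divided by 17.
M = 13 × 17 = 221. M₁ = 17, y₁ ≡ 10 (mod 13). M₂ = 13, y₂ ≡ 4 (mod 17). r = 0×17×10 + 5×13×4 ≡ 39 (mod 221)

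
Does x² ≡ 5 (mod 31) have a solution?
By Euler's criterion: 5^{15} ≡ 1 (mod 31). Since this equals 1, 5 is a QR.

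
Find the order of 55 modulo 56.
Powers of 55 mod 56: 55^1≡55, 55^2≡1. So the order of 55 is 2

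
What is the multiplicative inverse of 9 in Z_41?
Since 41 is prime, by Fermat 9^(-1) ≡ 9^{39} ≡ 32 (mod 41). Verify: 9 × 32 = 288 ≡ 1 (mod 41)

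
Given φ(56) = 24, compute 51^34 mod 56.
By Euler: 51^{24} ≡ 1 (mod 56) since gcd(51, 56) = 1. 34 = 1×24 + 10. So 51^{34} ≡ 51^{10} ≡ 9 (mod 56)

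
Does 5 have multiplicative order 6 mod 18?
Powers of 5 mod 18: 5^1≡5, 5^2≡7, 5^3≡17, 5^4≡13, 5^5≡11, 5^6≡1. First k with 5^k≡1 is k=6. Yes, ord_18(5) = 6.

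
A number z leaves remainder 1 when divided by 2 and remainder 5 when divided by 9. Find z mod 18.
M = 2 × 9 = 18. M₁ = 9, y₁ ≡ 1 mod 2. M₂ = 2, y₂ ≡ 5 mod 9. z = 1×9×1 + 5×2×5 ≡ 5 mod 18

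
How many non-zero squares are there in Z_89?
The squaring map on Z_89* is 2-to-1, so there are (88)/2 = 44 QRs.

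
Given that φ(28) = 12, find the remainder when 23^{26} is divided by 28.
By Euler: 23^{12} ≡ 1 mod 28 since gcd(23, 28) = 1. 26 = 2×12 + 2. So 23^{26} ≡ 23^{2} ≡ 25 mod 28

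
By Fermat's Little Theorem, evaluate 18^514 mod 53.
By Fermat: 18^{52} ≡ 1 mod 53. 514 ≡ 46 mod 52. So 18^{514} ≡ 18^{46} ≡ 40 mod 53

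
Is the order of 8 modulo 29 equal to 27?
Powers of 8 mod 29: 8^1≡8, 8^2≡6, 8^3≡19, 8^4≡7, 8^5≡27, 8^6≡13, 8^7≡17, 8^8≡20, 8^9≡15, 8^10≡4, 8^11≡3, 8^12≡24, 8^13≡18, 8^14≡28, 8^15≡21, 8^16≡23, 8^17≡10, 8^18≡22, 8^19≡2, 8^20≡16, 8^21≡12, 8^22≡9, 8^23≡14, 8^24≡25, 8^25≡26, 8^26≡5, 8^27≡11, 8^28≡1. 8^27≡11≢1, so ord ≠ 27. No, the actual order is 28.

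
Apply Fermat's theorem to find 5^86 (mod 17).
By Fermat: 5^{16} ≡ 1 (mod 17). 86 = 5×16 + 6. So 5^{86} ≡ 5^{6} ≡ 2 (mod 17)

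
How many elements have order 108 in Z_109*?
A prime p has φ(p-1) primitive roots; here φ(108) = 36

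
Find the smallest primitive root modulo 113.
g = 3. For each prime q|112: 3^{56}≡112, 3^{16}≡49, none ≡ 1, so ord_113(3) = 112 and 3 is a primitive root.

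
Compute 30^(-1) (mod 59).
Since 59 is prime, by Fermat 30^(-1) ≡ 30^{57} ≡ 2 (mod 59). Verify: 30 × 2 = 60 ≡ 1 (mod 59)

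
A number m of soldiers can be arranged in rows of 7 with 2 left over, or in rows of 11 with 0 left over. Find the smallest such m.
M = 7 × 11 = 77. M₁ = 11, y₁ ≡ 2 (mod 7). M₂ = 7, y₂ ≡ 8 (mod 11). m = 2×11×2 + 0×7×8 ≡ 44 (mod 77)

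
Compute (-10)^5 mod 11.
By repeated squaring mod 11: (-10)^{1}≡1, (-10)^{2}≡1, (-10)^{4}≡1. Then (-10)^{5} = (-10)^{4+1} ≡ 1 × 1 ≡ 1 mod 11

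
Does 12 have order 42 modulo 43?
ord_43(12) divides 42. For each prime q|42: 12^{21}≡42, 12^{14}≡36, 12^{6}≡21, none ≡ 1. So 12 has order 42 and is a primitive root mod 43.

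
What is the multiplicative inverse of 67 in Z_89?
Since 89 is prime, by Fermat 67^(-1) ≡ 67^{87} ≡ 4 mod 89. Verify: 67 × 4 = 268 ≡ 1 mod 89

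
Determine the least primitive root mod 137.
g = 3. Powers: [3, 9, 27, 81, 106, 44, ...] generates all 136 non-zero residues.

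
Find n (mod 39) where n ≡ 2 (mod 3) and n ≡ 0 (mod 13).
M = 3 × 13 = 39. M₁ = 13, y₁ ≡ 1 (mod 3). M₂ = 3, y₂ ≡ 9 (mod 13). n = 2×13×1 + 0×3×9 ≡ 26 (mod 39)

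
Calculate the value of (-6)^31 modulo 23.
Using Fermat: (-6)^{22} ≡ 1 (mod 23). 31 ≡ 9 (mod 22). So (-6)^{31} ≡ (-6)^{9} ≡ 7 (mod 23)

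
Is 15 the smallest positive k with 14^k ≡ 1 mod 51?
Powers of 14 mod 51: 14^1≡14, 14^2≡43, 14^3≡41, 14^4≡13, 14^5≡29, 14^6≡49, 14^7≡23, 14^8≡16, 14^9≡20, 14^10≡25, 14^11≡44, 14^12≡4, 14^13≡5, 14^14≡19, 14^15≡11, 14^16≡1. 14^15≡11≢1, so ord ≠ 15. No, the actual order is 16.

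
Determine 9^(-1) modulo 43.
Since 43 is prime, by Fermat 9^(-1) ≡ 9^{41} ≡ 24 (mod 43). Verify: 9 × 24 = 216 ≡ 1 (mod 43)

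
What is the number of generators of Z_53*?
There are φ(53-1) = φ(52) = 24 primitive roots modulo 53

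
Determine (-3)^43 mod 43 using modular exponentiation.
Using Fermat: (-3)^{42} ≡ 1 (mod 43). 43 ≡ 1 (mod 42). So (-3)^{43} ≡ (-3)^{1} ≡ 40 (mod 43)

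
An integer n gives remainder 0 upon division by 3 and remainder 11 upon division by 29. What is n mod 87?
M = 3 × 29 = 87. M₁ = 29, y₁ ≡ 2 mod 3. M₂ = 3, y₂ ≡ 10 mod 29. n = 0×29×2 + 11×3×10 ≡ 69 mod 87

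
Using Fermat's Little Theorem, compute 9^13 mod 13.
By Fermat: 9^{12} ≡ 1 (mod 13). So 9^{13} = 9^{12} · 9^{1} ≡ 9^{1} ≡ 9 (mod 13)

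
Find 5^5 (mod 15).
By repeated squaring (mod 15): 5^{1}≡5, 5^{2}≡10, 5^{4}≡10. Then 5^{5} = 5^{4+1} ≡ 10 × 5 ≡ 5 (mod 15)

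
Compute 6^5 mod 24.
By repeated squaring mod 24: 6^{1}≡6, 6^{2}≡12, 6^{4}≡0. Then 6^{5} = 6^{4+1} ≡ 0 × 6 ≡ 0 mod 24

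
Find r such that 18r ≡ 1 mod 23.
Since 23 is prime, by Fermat 18^(-1) ≡ 18^{21} ≡ 9 mod 23. Verify: 18 × 9 = 162 ≡ 1 mod 23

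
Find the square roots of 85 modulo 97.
The square roots of 85 mod 97 are 52 and 45. Verify: 52² = 2704 ≡ 85 (mod 97)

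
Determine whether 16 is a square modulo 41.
By Euler's criterion: 16^{20} ≡ 1 (mod 41). Since this equals 1, 16 is a QR.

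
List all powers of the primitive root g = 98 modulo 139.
98^1, 98^2, ..., 98^{138} mod 139: [98, 13, 23, 30, 21, 112, 134, 66, 74, 24, 128, 34, 135, 25, 87, 47, 19, 55, 108, 20, 14, 121, 43, 44, 3, 16, 39, 69, 90, 63, 58, 124, 59, 83, 72, 106, 102, 127, 75, 122, 2, 57, 26, 46, 60, 42, 85, 129, 132, 9, 48, 117, 68, 131, 50, 35, 94, 38, 110, 77, 40, 28, 103, 86, 88, 6, 32, 78, 138, 41, 126, 116, 109, 118, 27, 5, 73, 65, 115, 11, 105, 4, 114, 52, 92, 120, 84, 31, 119, 125, 18, 96, 95, 136, 123, 100, 70, 49, 76, 81, 15, 80, 56, 67, 33, 37, 12, 64, 17, 137, 82, 113, 93, 79, 97, 54, 10, 7, 130, 91, 22, 71, 8, 89, 104, 45, 101, 29, 62, 99, 111, 36, 53, 51, 133, 107, 61, 1]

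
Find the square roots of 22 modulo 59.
The square roots of 22 mod 59 are 9 and 50. Verify: 9² = 81 ≡ 22 (mod 59)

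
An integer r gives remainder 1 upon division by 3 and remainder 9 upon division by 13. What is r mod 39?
M = 3 × 13 = 39. M₁ = 13, y₁ ≡ 1 mod 3. M₂ = 3, y₂ ≡ 9 mod 13. r = 1×13×1 + 9×3×9 ≡ 22 mod 39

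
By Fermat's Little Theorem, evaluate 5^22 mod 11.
By Fermat: 5^{10} ≡ 1 mod 11. 22 = 2×10 + 2. So 5^{22} ≡ 5^{2} ≡ 3 mod 11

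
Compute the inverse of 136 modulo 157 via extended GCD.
Extended GCD: 136(-15) + 157(13) = 1. So 136^(-1) ≡ -15 ≡ 142 (mod 157). Verify: 136 × 142 = 19312 ≡ 1 (mod 157)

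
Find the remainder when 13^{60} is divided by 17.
By Fermat: 13^{16} ≡ 1 mod 17. 60 = 3×16 + 12. So 13^{60} ≡ 13^{12} ≡ 1 mod 17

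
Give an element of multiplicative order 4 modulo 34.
13 has order 4 mod 34 since 13^{4} ≡ 1 mod 34 and no smaller power works.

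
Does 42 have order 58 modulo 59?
ord_59(42) divides 58. For each prime q|58: 42^{29}≡58, 42^{2}≡53, none ≡ 1. So 42 has order 58 and is a primitive root mod 59.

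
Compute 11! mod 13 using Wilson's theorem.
(12)! = (11)! × (12) ≡ -1 mod 13. So (11)! ≡ -1 × (12)^(-1) ≡ (-1)×(-1) = 1 mod 13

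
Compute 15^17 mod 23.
By repeated squaring (mod 23): 15^{1}≡15, 15^{2}≡18, 15^{4}≡2, 15^{8}≡4, 15^{16}≡16. Then 15^{17} = 15^{16+1} ≡ 16 × 15 ≡ 10 (mod 23)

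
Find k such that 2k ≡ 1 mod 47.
Since 47 is prime, by Fermat 2^(-1) ≡ 2^{45} ≡ 24 mod 47. Verify: 2 × 24 = 48 ≡ 1 mod 47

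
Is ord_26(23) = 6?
Powers of 23 mod 26: 23^1≡23, 23^2≡9, 23^3≡25, 23^4≡3, 23^5≡17, 23^6≡1. First k with 23^k≡1 is k=6. Yes, ord_26(23) = 6.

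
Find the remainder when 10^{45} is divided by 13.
By Fermat: 10^{12} ≡ 1 mod 13. 45 = 3×12 + 9. So 10^{45} ≡ 10^{9} ≡ 12 mod 13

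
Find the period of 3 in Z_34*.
Powers of 3 mod 34: 3^1≡3, 3^2≡9, 3^3≡27, 3^4≡13, 3^5≡5, 3^6≡15, 3^7≡11, 3^8≡33, 3^9≡31, 3^10≡25, 3^11≡7, 3^12≡21, 3^13≡29, 3^14≡19, 3^15≡23, 3^16≡1. Order = 16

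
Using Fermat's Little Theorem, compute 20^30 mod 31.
By Fermat's Little Theorem, 20^{30} ≡ 1 mod 31 since 31 is prime and gcd(20, 31) = 1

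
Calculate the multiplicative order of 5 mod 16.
Powers of 5 mod 16: 5^1≡5, 5^2≡9, 5^3≡13, 5^4≡1. So the order of 5 is 4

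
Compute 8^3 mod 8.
8^{3} = 512 ≡ 0 (mod 8)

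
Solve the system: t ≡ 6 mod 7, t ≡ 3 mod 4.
M = 7 × 4 = 28. M₁ = 4, y₁ ≡ 2 mod 7. M₂ = 7, y₂ ≡ 3 mod 4. t = 6×4×2 + 3×7×3 ≡ 27 mod 28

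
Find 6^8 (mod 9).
By repeated squaring (mod 9): 6^{1}≡6, 6^{2}≡0, 6^{4}≡0, 6^{8}≡0. So 6^{8} ≡ 0 (mod 9)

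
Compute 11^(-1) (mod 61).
Since 61 is prime, by Fermat 11^(-1) ≡ 11^{59} ≡ 50 (mod 61). Verify: 11 × 50 = 550 ≡ 1 (mod 61)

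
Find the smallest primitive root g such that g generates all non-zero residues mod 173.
g = 2. For each prime q|172: 2^{86}≡172, 2^{4}≡16, none ≡ 1, so ord_173(2) = 172 and 2 is a primitive root.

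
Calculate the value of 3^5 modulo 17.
By repeated squaring mod 17: 3^{1}≡3, 3^{2}≡9, 3^{4}≡13. Then 3^{5} = 3^{4+1} ≡ 13 × 3 ≡ 5 mod 17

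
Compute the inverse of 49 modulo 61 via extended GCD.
Extended GCD: 49(5) + 61(-4) = 1. So 49^(-1) ≡ 5 mod 61. Verify: 49 × 5 = 245 ≡ 1 mod 61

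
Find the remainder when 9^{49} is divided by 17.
By Fermat: 9^{16} ≡ 1 mod 17. 49 = 3×16 + 1. So 9^{49} ≡ 9^{1} ≡ 9 mod 17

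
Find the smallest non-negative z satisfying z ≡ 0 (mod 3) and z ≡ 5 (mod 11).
M = 3 × 11 = 33. M₁ = 11, y₁ ≡ 2 (mod 3). M₂ = 3, y₂ ≡ 4 (mod 11). z = 0×11×2 + 5×3×4 ≡ 27 (mod 33)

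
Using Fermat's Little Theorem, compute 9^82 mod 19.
By Fermat: 9^{18} ≡ 1 (mod 19). 82 = 4×18 + 10. So 9^{82} ≡ 9^{10} ≡ 9 (mod 19)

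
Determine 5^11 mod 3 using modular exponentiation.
Using Fermat: 5^{2} ≡ 1 (mod 3). 11 ≡ 1 (mod 2). So 5^{11} ≡ 5^{1} ≡ 2 (mod 3)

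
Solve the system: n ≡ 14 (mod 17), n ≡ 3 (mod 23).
M = 17 × 23 = 391. M₁ = 23, y₁ ≡ 3 (mod 17). M₂ = 17, y₂ ≡ 19 (mod 23). n = 14×23×3 + 3×17×19 ≡ 371 (mod 391)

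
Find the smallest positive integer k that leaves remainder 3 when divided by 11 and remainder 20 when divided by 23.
M = 11 × 23 = 253. M₁ = 23, y₁ ≡ 1 mod 11. M₂ = 11, y₂ ≡ 21 mod 23. k = 3×23×1 + 20×11×21 ≡ 135 mod 253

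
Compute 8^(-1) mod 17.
Since 17 is prime, by Fermat 8^(-1) ≡ 8^{15} ≡ 15 mod 17. Verify: 8 × 15 = 120 ≡ 1 mod 17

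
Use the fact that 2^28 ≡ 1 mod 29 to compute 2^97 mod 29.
By Fermat: 2^{28} ≡ 1 mod 29. 97 = 3×28 + 13. So 2^{97} ≡ 2^{13} ≡ 14 mod 29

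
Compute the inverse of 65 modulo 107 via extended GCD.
Extended GCD: 65(28) + 107(-17) = 1. So 65^(-1) ≡ 28 mod 107. Verify: 65 × 28 = 1820 ≡ 1 mod 107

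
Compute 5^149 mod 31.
Using Fermat: 5^{30} ≡ 1 (mod 31). 149 ≡ 29 (mod 30). So 5^{149} ≡ 5^{29} ≡ 25 (mod 31)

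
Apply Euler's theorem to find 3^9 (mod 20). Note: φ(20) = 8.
By Euler: 3^{8} ≡ 1 (mod 20) since gcd(3, 20) = 1. 9 = 1×8 + 1. So 3^{9} ≡ 3^{1} ≡ 3 (mod 20)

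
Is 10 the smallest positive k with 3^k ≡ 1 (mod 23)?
Powers of 3 mod 23: 3^1≡3, 3^2≡9, 3^3≡4, 3^4≡12, 3^5≡13, 3^6≡16, 3^7≡2, 3^8≡6, 3^9≡18, 3^10≡8, 3^11≡1. 3^10≡8≢1, so ord ≠ 10. No, the actual order is 11.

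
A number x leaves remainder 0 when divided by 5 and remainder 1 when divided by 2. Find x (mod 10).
M = 5 × 2 = 10. M₁ = 2, y₁ ≡ 3 (mod 5). M₂ = 5, y₂ ≡ 1 (mod 2). x = 0×2×3 + 1×5×1 ≡ 5 (mod 10)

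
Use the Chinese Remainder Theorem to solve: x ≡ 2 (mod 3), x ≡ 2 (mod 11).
M = 3 × 11 = 33. M₁ = 11, y₁ ≡ 2 (mod 3). M₂ = 3, y₂ ≡ 4 (mod 11). x = 2×11×2 + 2×3×4 ≡ 2 (mod 33)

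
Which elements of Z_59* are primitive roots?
There are φ(58) = 28 primitive roots mod 59: {2, 6, 8, 10, 11, 13, 14, 18, 23, 24, 30, 31, 32, 33, 34, 37, 38, 39, 40, 42, 43, 44, 47, 50, 52, 54, 55, 56}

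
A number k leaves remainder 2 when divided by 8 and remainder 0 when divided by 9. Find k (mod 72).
M = 8 × 9 = 72. M₁ = 9, y₁ ≡ 1 (mod 8). M₂ = 8, y₂ ≡ 8 (mod 9). k = 2×9×1 + 0×8×8 ≡ 18 (mod 72)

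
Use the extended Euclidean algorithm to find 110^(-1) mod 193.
Extended GCD: 110(93) + 193(-53) = 1. So 110^(-1) ≡ 93 mod 193. Verify: 110 × 93 = 10230 ≡ 1 mod 193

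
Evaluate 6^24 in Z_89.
By repeated squaring (mod 89): 6^{1}≡6, 6^{2}≡36, 6^{4}≡50, 6^{8}≡8, 6^{16}≡64. Then 6^{24} = 6^{16+8} ≡ 64 × 8 ≡ 67 (mod 89)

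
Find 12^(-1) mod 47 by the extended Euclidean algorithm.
Extended GCD: 12(4) + 47(-1) = 1. So 12^(-1) ≡ 4 mod 47. Verify: 12 × 4 = 48 ≡ 1 mod 47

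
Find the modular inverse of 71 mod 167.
Since 167 is prime, by Fermat 71^(-1) ≡ 71^{165} ≡ 40 mod 167. Verify: 71 × 40 = 2840 ≡ 1 mod 167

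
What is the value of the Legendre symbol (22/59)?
(22/59) = 22^{29} mod 59 = 1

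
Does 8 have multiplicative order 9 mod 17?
Powers of 8 mod 17: 8^1≡8, 8^2≡13, 8^3≡2, 8^4≡16, 8^5≡9, 8^6≡4, 8^7≡15, 8^8≡1. Already 8^8≡1, so the order is 8 < 9. No, the actual order is 8.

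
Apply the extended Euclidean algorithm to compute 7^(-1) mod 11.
Extended GCD: 7(-3) + 11(2) = 1. So 7^(-1) ≡ -3 ≡ 8 mod 11. Verify: 7 × 8 = 56 ≡ 1 mod 11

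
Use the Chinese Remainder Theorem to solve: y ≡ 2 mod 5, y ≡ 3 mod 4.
M = 5 × 4 = 20. M₁ = 4, y₁ ≡ 4 mod 5. M₂ = 5, y₂ ≡ 1 mod 4. y = 2×4×4 + 3×5×1 ≡ 7 mod 20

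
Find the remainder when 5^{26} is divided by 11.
By Fermat: 5^{10} ≡ 1 (mod 11). 26 = 2×10 + 6. So 5^{26} ≡ 5^{6} ≡ 5 (mod 11)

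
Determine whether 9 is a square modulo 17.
By Euler's criterion: 9^{8} ≡ 1 (mod 17). Since this equals 1, 9 is a QR.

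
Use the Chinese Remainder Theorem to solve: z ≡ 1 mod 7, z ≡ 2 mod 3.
M = 7 × 3 = 21. M₁ = 3, y₁ ≡ 5 mod 7. M₂ = 7, y₂ ≡ 1 mod 3. z = 1×3×5 + 2×7×1 ≡ 8 mod 21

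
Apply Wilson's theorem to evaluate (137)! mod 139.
(138)! = (137)! × (138) ≡ -1 (mod 139). So (137)! ≡ -1 × (138)^(-1) ≡ (-1)×(-1) = 1 (mod 139)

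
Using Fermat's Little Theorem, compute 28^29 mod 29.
By Fermat: 28^{28} ≡ 1 mod 29. So 28^{29} = 28^{28} · 28^{1} ≡ 28^{1} ≡ 28 mod 29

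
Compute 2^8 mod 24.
By repeated squaring (mod 24): 2^{1}≡2, 2^{2}≡4, 2^{4}≡16, 2^{8}≡16. So 2^{8} ≡ 16 (mod 24)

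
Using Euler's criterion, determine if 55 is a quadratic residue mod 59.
By Euler's criterion: 55^{29} ≡ 58 mod 59. Since this equals -1 (≡ 58), 55 is not a QR.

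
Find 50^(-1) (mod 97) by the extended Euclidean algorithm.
Extended GCD: 50(33) + 97(-17) = 1. So 50^(-1) ≡ 33 (mod 97). Verify: 50 × 33 = 1650 ≡ 1 (mod 97)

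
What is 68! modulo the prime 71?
(70)! = (68)! × (69) × (70) ≡ -1 (mod 71). So (68)! ≡ -1 × [(70)(69)]^(-1) ≡ 35 (mod 71)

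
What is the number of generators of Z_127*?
Number of primitive roots mod 127 = φ(p-1) = φ(126) = 36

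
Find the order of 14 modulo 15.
Powers of 14 mod 15: 14^1≡14, 14^2≡1. ord_15(14) = 2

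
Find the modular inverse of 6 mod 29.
Since 29 is prime, by Fermat 6^(-1) ≡ 6^{27} ≡ 5 (mod 29). Verify: 6 × 5 = 30 ≡ 1 (mod 29)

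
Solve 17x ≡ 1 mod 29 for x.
Since 29 is prime, by Fermat 17^(-1) ≡ 17^{27} ≡ 12 mod 29. Verify: 17 × 12 = 204 ≡ 1 mod 29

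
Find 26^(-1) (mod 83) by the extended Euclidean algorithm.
Extended GCD: 26(16) + 83(-5) = 1. So 26^(-1) ≡ 16 (mod 83). Verify: 26 × 16 = 416 ≡ 1 (mod 83)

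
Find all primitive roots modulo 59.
There are φ(58) = 28 primitive roots mod 59: {2, 6, 8, 10, 11, 13, 14, 18, 23, 24, 30, 31, 32, 33, 34, 37, 38, 39, 40, 42, 43, 44, 47, 50, 52, 54, 55, 56}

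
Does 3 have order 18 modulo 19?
ord_19(3) divides 18. For each prime q|18: 3^{9}≡18, 3^{6}≡7, none ≡ 1. So 3 has order 18 and is a primitive root mod 19.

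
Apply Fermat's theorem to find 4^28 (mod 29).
By Fermat's Little Theorem, 4^{28} ≡ 1 (mod 29) since 29 is prime and gcd(4, 29) = 1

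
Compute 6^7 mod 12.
By repeated squaring mod 12: 6^{1}≡6, 6^{2}≡0, 6^{4}≡0. Then 6^{7} = 6^{4+2+1} ≡ 0 × 0 × 6 ≡ 0 mod 12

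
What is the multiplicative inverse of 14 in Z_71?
Since 71 is prime, by Fermat 14^(-1) ≡ 14^{69} ≡ 66 mod 71. Verify: 14 × 66 = 924 ≡ 1 mod 71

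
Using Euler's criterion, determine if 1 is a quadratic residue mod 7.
By Euler's criterion: 1^{3} ≡ 1 (mod 7). Since this equals 1, 1 is a QR.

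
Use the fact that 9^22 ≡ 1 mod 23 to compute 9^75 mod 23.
By Fermat: 9^{22} ≡ 1 mod 23. 75 = 3×22 + 9. So 9^{75} ≡ 9^{9} ≡ 2 mod 23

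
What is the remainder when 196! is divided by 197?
By Wilson's theorem, (196)! ≡ -1 ≡ 196 mod 197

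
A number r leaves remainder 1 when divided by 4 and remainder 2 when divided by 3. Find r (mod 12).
M = 4 × 3 = 12. M₁ = 3, y₁ ≡ 3 (mod 4). M₂ = 4, y₂ ≡ 1 (mod 3). r = 1×3×3 + 2×4×1 ≡ 5 (mod 12)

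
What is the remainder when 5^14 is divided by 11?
Using Fermat: 5^{10} ≡ 1 (mod 11). 14 ≡ 4 (mod 10). So 5^{14} ≡ 5^{4} ≡ 9 (mod 11)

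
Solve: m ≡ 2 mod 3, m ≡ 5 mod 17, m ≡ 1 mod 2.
M = 3 × 17 × 2 = 102. M₁ = 34, y₁ ≡ 1 mod 3. M₂ = 6, y₂ ≡ 3 mod 17. M₃ = 51, y₃ ≡ 1 mod 2. m = 2×34×1 + 5×6×3 + 1×51×1 ≡ 5 mod 102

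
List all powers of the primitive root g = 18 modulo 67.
18^1, 18^2, ..., 18^{66} mod 67: [18, 56, 3, 54, 34, 9, 28, 35, 27, 17, 38, 14, 51, 47, 42, 19, 7, 59, 57, 21, 43, 37, 63, 62, 44, 55, 52, 65, 31, 22, 61, 26, 66, 49, 11, 64, 13, 33, 58, 39, 32, 40, 50, 29, 53, 16, 20, 25, 48, 60, 8, 10, 46, 24, 30, 4, 5, 23, 12, 15, 2, 36, 45, 6, 41, 1]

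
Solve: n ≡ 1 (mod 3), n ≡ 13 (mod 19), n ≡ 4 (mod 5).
M = 3 × 19 × 5 = 285. M₁ = 95, y₁ ≡ 2 (mod 3). M₂ = 15, y₂ ≡ 14 (mod 19). M₃ = 57, y₃ ≡ 3 (mod 5). n = 1×95×2 + 13×15×14 + 4×57×3 ≡ 184 (mod 285)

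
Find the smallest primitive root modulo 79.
g = 3. Powers: [3, 9, 27, 2, 6, 18, 54, 4, 12, 36, ...] generates all 78 non-zero residues.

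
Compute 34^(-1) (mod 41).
Since 41 is prime, by Fermat 34^(-1) ≡ 34^{39} ≡ 35 (mod 41). Verify: 34 × 35 = 1190 ≡ 1 (mod 41)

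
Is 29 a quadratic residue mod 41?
By Euler's criterion: 29^{20} ≡ 40 mod 41. Since this equals -1 (≡ 40), 29 is not a QR.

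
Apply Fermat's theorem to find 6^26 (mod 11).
By Fermat: 6^{10} ≡ 1 (mod 11). 26 = 2×10 + 6. So 6^{26} ≡ 6^{6} ≡ 5 (mod 11)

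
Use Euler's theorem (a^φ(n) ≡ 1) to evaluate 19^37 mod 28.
By Euler: 19^{12} ≡ 1 mod 28 since gcd(19, 28) = 1. 37 = 3×12 + 1. So 19^{37} ≡ 19^{1} ≡ 19 mod 28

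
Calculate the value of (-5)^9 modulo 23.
By repeated squaring (mod 23): (-5)^{1}≡18, (-5)^{2}≡2, (-5)^{4}≡4, (-5)^{8}≡16. Then (-5)^{9} = (-5)^{8+1} ≡ 16 × 18 ≡ 12 (mod 23)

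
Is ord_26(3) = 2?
Powers of 3 mod 26: 3^1≡3, 3^2≡9, 3^3≡1. 3^2≡9≢1, so ord ≠ 2. No, the actual order is 3.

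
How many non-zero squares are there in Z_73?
The squaring map on Z_73* is 2-to-1, so there are (72)/2 = 36 QRs.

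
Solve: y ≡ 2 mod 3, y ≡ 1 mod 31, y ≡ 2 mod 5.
M = 3 × 31 × 5 = 465. M₁ = 155, y₁ ≡ 2 mod 3. M₂ = 15, y₂ ≡ 29 mod 31. M₃ = 93, y₃ ≡ 2 mod 5. y = 2×155×2 + 1×15×29 + 2×93×2 ≡ 32 mod 465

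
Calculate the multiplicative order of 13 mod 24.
Powers of 13 mod 24: 13^1≡13, 13^2≡1. So the order of 13 is 2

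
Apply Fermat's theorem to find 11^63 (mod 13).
By Fermat: 11^{12} ≡ 1 (mod 13). 63 = 5×12 + 3. So 11^{63} ≡ 11^{3} ≡ 5 (mod 13)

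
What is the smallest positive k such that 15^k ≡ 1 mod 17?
Powers of 15 mod 17: 15^1≡15, 15^2≡4, 15^3≡9, 15^4≡16, 15^5≡2, 15^6≡13, 15^7≡8, 15^8≡1. So the order of 15 is 8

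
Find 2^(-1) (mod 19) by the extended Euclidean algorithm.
Extended GCD: 2(-9) + 19(1) = 1. So 2^(-1) ≡ -9 ≡ 10 (mod 19). Verify: 2 × 10 = 20 ≡ 1 (mod 19)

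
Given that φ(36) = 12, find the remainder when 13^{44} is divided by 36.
By Euler: 13^{12} ≡ 1 (mod 36) since gcd(13, 36) = 1. 44 = 3×12 + 8. So 13^{44} ≡ 13^{8} ≡ 25 (mod 36)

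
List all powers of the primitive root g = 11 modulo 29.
11^1, 11^2, ..., 11^{28} mod 29: [11, 5, 26, 25, 14, 9, 12, 16, 2, 22, 10, 23, 21, 28, 18, 24, 3, 4, 15, 20, 17, 13, 27, 7, 19, 6, 8, 1]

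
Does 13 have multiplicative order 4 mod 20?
Powers of 13 mod 20: 13^1≡13, 13^2≡9, 13^3≡17, 13^4≡1. First k with 13^k≡1 is k=4. Yes, ord_20(13) = 4.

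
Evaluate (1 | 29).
(1/29) = 1^{14} mod 29 = 1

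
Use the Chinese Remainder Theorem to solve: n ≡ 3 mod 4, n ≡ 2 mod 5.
M = 4 × 5 = 20. M₁ = 5, y₁ ≡ 1 mod 4. M₂ = 4, y₂ ≡ 4 mod 5. n = 3×5×1 + 2×4×4 ≡ 7 mod 20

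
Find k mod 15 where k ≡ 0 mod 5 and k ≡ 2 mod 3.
M = 5 × 3 = 15. M₁ = 3, y₁ ≡ 2 mod 5. M₂ = 5, y₂ ≡ 2 mod 3. k = 0×3×2 + 2×5×2 ≡ 5 mod 15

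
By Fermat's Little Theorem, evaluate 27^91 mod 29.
By Fermat: 27^{28} ≡ 1 (mod 29). 91 = 3×28 + 7. So 27^{91} ≡ 27^{7} ≡ 17 (mod 29)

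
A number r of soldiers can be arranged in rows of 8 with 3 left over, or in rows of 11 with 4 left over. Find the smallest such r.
M = 8 × 11 = 88. M₁ = 11, y₁ ≡ 3 mod 8. M₂ = 8, y₂ ≡ 7 mod 11. r = 3×11×3 + 4×8×7 ≡ 59 mod 88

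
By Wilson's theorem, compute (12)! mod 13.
By Wilson's theorem, (12)! ≡ -1 ≡ 12 mod 13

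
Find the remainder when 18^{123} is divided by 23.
By Fermat: 18^{22} ≡ 1 (mod 23). 123 = 5×22 + 13. So 18^{123} ≡ 18^{13} ≡ 2 (mod 23)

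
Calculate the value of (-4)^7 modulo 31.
By repeated squaring (mod 31): (-4)^{1}≡27, (-4)^{2}≡16, (-4)^{4}≡8. Then (-4)^{7} = (-4)^{4+2+1} ≡ 8 × 16 × 27 ≡ 15 (mod 31)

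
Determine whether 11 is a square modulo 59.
By Euler's criterion: 11^{29} ≡ 58 (mod 59). Since this equals -1 (≡ 58), 11 is not a QR.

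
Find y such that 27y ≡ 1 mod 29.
Since 29 is prime, by Fermat 27^(-1) ≡ 27^{27} ≡ 14 mod 29. Verify: 27 × 14 = 378 ≡ 1 mod 29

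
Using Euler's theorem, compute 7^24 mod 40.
By Euler: 7^{16} ≡ 1 (mod 40) since gcd(7, 40) = 1. 24 = 1×16 + 8. So 7^{24} ≡ 7^{8} ≡ 1 (mod 40)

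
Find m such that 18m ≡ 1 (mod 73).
Since 73 is prime, by Fermat 18^(-1) ≡ 18^{71} ≡ 69 (mod 73). Verify: 18 × 69 = 1242 ≡ 1 (mod 73)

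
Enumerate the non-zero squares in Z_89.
QRs mod 89: {1, 2, 4, 5, 8, 9, 10, 11, 16, 17, 18, 20, 21, 22, 25, 32, 34, 36, 39, 40, 42, 44, 45, 47, 49, 50, 53, 55, 57, 64, 67, 68, 69, 71, 72, 73, 78, 79, 80, 81, 84, 85, 87, 88}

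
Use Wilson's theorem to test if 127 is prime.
(126)! mod 127 = 126. Since 126 ≡ -1 (mod 127), 127 is prime.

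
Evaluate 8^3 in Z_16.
8^{3} = 512 ≡ 0 (mod 16)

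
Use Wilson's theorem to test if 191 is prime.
(190)! mod 191 = 190. Since 190 ≡ -1 mod 191, 191 is prime.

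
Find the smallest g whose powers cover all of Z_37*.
g = 2. Powers: [2, 4, 8, 16, 32, 27, ...] generates all 36 non-zero residues.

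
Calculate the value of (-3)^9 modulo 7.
Using Fermat: (-3)^{6} ≡ 1 mod 7. 9 ≡ 3 mod 6. So (-3)^{9} ≡ (-3)^{3} ≡ 1 mod 7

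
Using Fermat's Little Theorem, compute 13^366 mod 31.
By Fermat: 13^{30} ≡ 1 (mod 31). 366 ≡ 6 (mod 30). So 13^{366} ≡ 13^{6} ≡ 16 (mod 31)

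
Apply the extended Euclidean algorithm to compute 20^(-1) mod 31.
Extended GCD: 20(14) + 31(-9) = 1. So 20^(-1) ≡ 14 (mod 31). Verify: 20 × 14 = 280 ≡ 1 (mod 31)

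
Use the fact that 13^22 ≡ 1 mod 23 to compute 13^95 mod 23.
By Fermat: 13^{22} ≡ 1 mod 23. 95 = 4×22 + 7. So 13^{95} ≡ 13^{7} ≡ 9 mod 23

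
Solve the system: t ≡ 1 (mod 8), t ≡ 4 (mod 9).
M = 8 × 9 = 72. M₁ = 9, y₁ ≡ 1 (mod 8). M₂ = 8, y₂ ≡ 8 (mod 9). t = 1×9×1 + 4×8×8 ≡ 49 (mod 72)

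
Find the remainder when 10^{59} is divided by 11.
By Fermat: 10^{10} ≡ 1 (mod 11). 59 = 5×10 + 9. So 10^{59} ≡ 10^{9} ≡ 10 (mod 11)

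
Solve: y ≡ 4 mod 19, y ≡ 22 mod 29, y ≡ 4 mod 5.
M = 19 × 29 × 5 = 2755. M₁ = 145, y₁ ≡ 8 mod 19. M₂ = 95, y₂ ≡ 11 mod 29. M₃ = 551, y₃ ≡ 1 mod 5. y = 4×145×8 + 22×95×11 + 4×551×1 ≡ 2284 mod 2755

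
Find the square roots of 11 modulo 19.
The square roots of 11 mod 19 are 7 and 12. Verify: 7² = 49 ≡ 11 mod 19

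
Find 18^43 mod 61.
By repeated squaring mod 61: 18^{1}≡18, 18^{2}≡19, 18^{4}≡56, 18^{8}≡25, 18^{16}≡15, 18^{32}≡42. Then 18^{43} = 18^{32+8+2+1} ≡ 42 × 25 × 19 × 18 ≡ 54 mod 61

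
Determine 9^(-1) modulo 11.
Since 11 is prime, by Fermat 9^(-1) ≡ 9^{9} ≡ 5 (mod 11). Verify: 9 × 5 = 45 ≡ 1 (mod 11)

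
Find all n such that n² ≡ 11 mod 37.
The square roots of 11 mod 37 are 23 and 14. Verify: 23² = 529 ≡ 11 mod 37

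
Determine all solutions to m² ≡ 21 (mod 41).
The square roots of 21 mod 41 are 12 and 29. Verify: 12² = 144 ≡ 21 (mod 41)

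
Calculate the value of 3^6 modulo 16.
By repeated squaring (mod 16): 3^{1}≡3, 3^{2}≡9, 3^{4}≡1. Then 3^{6} = 3^{4+2} ≡ 1 × 9 ≡ 9 (mod 16)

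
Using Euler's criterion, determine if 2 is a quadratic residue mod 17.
By Euler's criterion: 2^{8} ≡ 1 mod 17. Since this equals 1, 2 is a QR.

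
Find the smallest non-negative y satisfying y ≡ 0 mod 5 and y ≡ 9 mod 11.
M = 5 × 11 = 55. M₁ = 11, y₁ ≡ 1 mod 5. M₂ = 5, y₂ ≡ 9 mod 11. y = 0×11×1 + 9×5×9 ≡ 20 mod 55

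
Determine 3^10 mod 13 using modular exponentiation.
By repeated squaring mod 13: 3^{1}≡3, 3^{2}≡9, 3^{4}≡3, 3^{8}≡9. Then 3^{10} = 3^{8+2} ≡ 9 × 9 ≡ 3 mod 13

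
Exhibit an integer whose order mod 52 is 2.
25 has order 2 mod 52 since 25^{2} ≡ 1 (mod 52) and no smaller power works.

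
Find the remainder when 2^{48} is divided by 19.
By Fermat: 2^{18} ≡ 1 (mod 19). 48 = 2×18 + 12. So 2^{48} ≡ 2^{12} ≡ 11 (mod 19)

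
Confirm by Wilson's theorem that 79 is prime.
(78)! mod 79 = 78. Since this equals -1 (mod 79), Wilson confirms 79 is prime.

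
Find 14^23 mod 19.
Using Fermat: 14^{18} ≡ 1 mod 19. 23 ≡ 5 mod 18. So 14^{23} ≡ 14^{5} ≡ 10 mod 19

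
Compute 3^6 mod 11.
By repeated squaring (mod 11): 3^{1}≡3, 3^{2}≡9, 3^{4}≡4. Then 3^{6} = 3^{4+2} ≡ 4 × 9 ≡ 3 (mod 11)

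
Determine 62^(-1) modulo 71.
Since 71 is prime, by Fermat 62^(-1) ≡ 62^{69} ≡ 63 mod 71. Verify: 62 × 63 = 3906 ≡ 1 mod 71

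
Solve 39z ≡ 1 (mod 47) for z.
Since 47 is prime, by Fermat 39^(-1) ≡ 39^{45} ≡ 41 (mod 47). Verify: 39 × 41 = 1599 ≡ 1 (mod 47)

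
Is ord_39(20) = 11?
Powers of 20 mod 39: 20^1≡20, 20^2≡10, 20^3≡5, 20^4≡22, 20^5≡11, 20^6≡25, 20^7≡32, 20^8≡16, 20^9≡8, 20^10≡4, 20^11≡2, 20^12≡1. 20^11≡2≢1, so ord ≠ 11. No, the actual order is 12.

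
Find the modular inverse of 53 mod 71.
Since 71 is prime, by Fermat 53^(-1) ≡ 53^{69} ≡ 67 mod 71. Verify: 53 × 67 = 3551 ≡ 1 mod 71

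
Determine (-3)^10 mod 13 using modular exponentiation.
By repeated squaring mod 13: (-3)^{1}≡10, (-3)^{2}≡9, (-3)^{4}≡3, (-3)^{8}≡9. Then (-3)^{10} = (-3)^{8+2} ≡ 9 × 9 ≡ 3 mod 13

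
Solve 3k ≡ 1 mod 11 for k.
Since 11 is prime, by Fermat 3^(-1) ≡ 3^{9} ≡ 4 mod 11. Verify: 3 × 4 = 12 ≡ 1 mod 11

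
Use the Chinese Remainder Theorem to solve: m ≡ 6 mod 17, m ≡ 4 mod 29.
M = 17 × 29 = 493. M₁ = 29, y₁ ≡ 10 mod 17. M₂ = 17, y₂ ≡ 12 mod 29. m = 6×29×10 + 4×17×12 ≡ 91 mod 493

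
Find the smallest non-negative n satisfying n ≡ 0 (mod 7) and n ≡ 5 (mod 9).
M = 7 × 9 = 63. M₁ = 9, y₁ ≡ 4 (mod 7). M₂ = 7, y₂ ≡ 4 (mod 9). n = 0×9×4 + 5×7×4 ≡ 14 (mod 63)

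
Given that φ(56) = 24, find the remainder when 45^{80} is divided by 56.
By Euler: 45^{24} ≡ 1 mod 56 since gcd(45, 56) = 1. 80 = 3×24 + 8. So 45^{80} ≡ 45^{8} ≡ 9 mod 56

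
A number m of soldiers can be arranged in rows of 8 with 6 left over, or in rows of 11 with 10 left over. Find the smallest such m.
M = 8 × 11 = 88. M₁ = 11, y₁ ≡ 3 mod 8. M₂ = 8, y₂ ≡ 7 mod 11. m = 6×11×3 + 10×8×7 ≡ 54 mod 88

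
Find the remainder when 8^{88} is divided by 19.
By Fermat: 8^{18} ≡ 1 (mod 19). 88 = 4×18 + 16. So 8^{88} ≡ 8^{16} ≡ 11 (mod 19)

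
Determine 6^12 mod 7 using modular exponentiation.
Using Fermat: 6^{6} ≡ 1 mod 7. 12 ≡ 0 mod 6. So 6^{12} ≡ 6^{0} ≡ 1 mod 7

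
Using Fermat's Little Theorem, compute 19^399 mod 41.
By Fermat: 19^{40} ≡ 1 (mod 41). 399 ≡ 39 (mod 40). So 19^{399} ≡ 19^{39} ≡ 13 (mod 41)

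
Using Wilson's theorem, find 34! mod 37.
(36)! = (34)! × (35) × (36) ≡ -1 (mod 37). So (34)! ≡ -1 × [(36)(35)]^(-1) ≡ 18 (mod 37)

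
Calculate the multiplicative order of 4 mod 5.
Powers of 4 mod 5: 4^1≡4, 4^2≡1. Order = 2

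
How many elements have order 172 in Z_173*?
There are φ(173-1) = φ(172) = 84 primitive roots modulo 173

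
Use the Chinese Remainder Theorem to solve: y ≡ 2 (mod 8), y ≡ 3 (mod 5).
M = 8 × 5 = 40. M₁ = 5, y₁ ≡ 5 (mod 8). M₂ = 8, y₂ ≡ 2 (mod 5). y = 2×5×5 + 3×8×2 ≡ 18 (mod 40)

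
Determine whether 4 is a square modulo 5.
By Euler's criterion: 4^{2} ≡ 1 mod 5. Since this equals 1, 4 is a QR.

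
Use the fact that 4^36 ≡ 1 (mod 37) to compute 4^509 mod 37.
By Fermat: 4^{36} ≡ 1 (mod 37). 509 ≡ 5 (mod 36). So 4^{509} ≡ 4^{5} ≡ 25 (mod 37)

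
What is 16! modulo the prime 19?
(18)! = (16)! × (17) × (18) ≡ -1 mod 19. So (16)! ≡ -1 × [(18)(17)]^(-1) ≡ 9 mod 19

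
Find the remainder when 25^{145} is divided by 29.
By Fermat: 25^{28} ≡ 1 mod 29. 145 = 5×28 + 5. So 25^{145} ≡ 25^{5} ≡ 20 mod 29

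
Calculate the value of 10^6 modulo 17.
By repeated squaring mod 17: 10^{1}≡10, 10^{2}≡15, 10^{4}≡4. Then 10^{6} = 10^{4+2} ≡ 4 × 15 ≡ 9 mod 17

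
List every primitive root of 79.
There are φ(78) = 24 primitive roots mod 79: {3, 6, 7, 28, 29, 30, 34, 35, 37, 39, 43, 47, 48, 53, 54, 59, 60, 63, 66, 68, 70, 74, 75, 77}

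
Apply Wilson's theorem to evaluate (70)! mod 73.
(72)! = (70)! × (71) × (72) ≡ -1 mod 73. So (70)! ≡ -1 × [(72)(71)]^(-1) ≡ 36 mod 73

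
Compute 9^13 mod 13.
Using Fermat: 9^{12} ≡ 1 mod 13. 13 ≡ 1 mod 12. So 9^{13} ≡ 9^{1} ≡ 9 mod 13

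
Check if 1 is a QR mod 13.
By Euler's criterion: 1^{6} ≡ 1 mod 13. Since this equals 1, 1 is a QR.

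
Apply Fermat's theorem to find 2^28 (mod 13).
By Fermat: 2^{12} ≡ 1 (mod 13). 28 = 2×12 + 4. So 2^{28} ≡ 2^{4} ≡ 3 (mod 13)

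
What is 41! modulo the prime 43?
(42)! = (41)! × (42) ≡ -1 mod 43. So (41)! ≡ -1 × (42)^(-1) ≡ (-1)×(-1) = 1 mod 43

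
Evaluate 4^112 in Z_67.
Using Fermat: 4^{66} ≡ 1 (mod 67). 112 ≡ 46 (mod 66). So 4^{112} ≡ 4^{46} ≡ 56 (mod 67)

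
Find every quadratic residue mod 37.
QRs mod 37: {1, 3, 4, 7, 9, 10, 11, 12, 16, 21, 25, 26, 27, 28, 30, 33, 34, 36}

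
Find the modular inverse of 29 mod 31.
Since 31 is prime, by Fermat 29^(-1) ≡ 29^{29} ≡ 15 mod 31. Verify: 29 × 15 = 435 ≡ 1 mod 31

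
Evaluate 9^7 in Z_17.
By repeated squaring (mod 17): 9^{1}≡9, 9^{2}≡13, 9^{4}≡16. Then 9^{7} = 9^{4+2+1} ≡ 16 × 13 × 9 ≡ 2 (mod 17)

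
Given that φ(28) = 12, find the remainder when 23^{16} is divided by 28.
By Euler: 23^{12} ≡ 1 mod 28 since gcd(23, 28) = 1. 16 = 1×12 + 4. So 23^{16} ≡ 23^{4} ≡ 9 mod 28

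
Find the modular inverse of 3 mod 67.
Since 67 is prime, by Fermat 3^(-1) ≡ 3^{65} ≡ 45 (mod 67). Verify: 3 × 45 = 135 ≡ 1 (mod 67)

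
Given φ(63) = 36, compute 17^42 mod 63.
By Euler: 17^{36} ≡ 1 mod 63 since gcd(17, 63) = 1. 42 = 1×36 + 6. So 17^{42} ≡ 17^{6} ≡ 1 mod 63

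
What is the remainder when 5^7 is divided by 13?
By repeated squaring (mod 13): 5^{1}≡5, 5^{2}≡12, 5^{4}≡1. Then 5^{7} = 5^{4+2+1} ≡ 1 × 12 × 5 ≡ 8 (mod 13)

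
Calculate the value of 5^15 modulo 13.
Using Fermat: 5^{12} ≡ 1 mod 13. 15 ≡ 3 mod 12. So 5^{15} ≡ 5^{3} ≡ 8 mod 13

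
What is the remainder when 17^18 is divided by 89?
By repeated squaring (mod 89): 17^{1}≡17, 17^{2}≡22, 17^{4}≡39, 17^{8}≡8, 17^{16}≡64. Then 17^{18} = 17^{16+2} ≡ 64 × 22 ≡ 73 (mod 89)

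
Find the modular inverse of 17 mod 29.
Since 29 is prime, by Fermat 17^(-1) ≡ 17^{27} ≡ 12 mod 29. Verify: 17 × 12 = 204 ≡ 1 mod 29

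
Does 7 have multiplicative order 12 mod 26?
Powers of 7 mod 26: 7^1≡7, 7^2≡23, 7^3≡5, 7^4≡9, 7^5≡11, 7^6≡25, 7^7≡19, 7^8≡3, 7^9≡21, 7^10≡17, 7^11≡15, 7^12≡1. First k with 7^k≡1 is k=12. Yes, ord_26(7) = 12.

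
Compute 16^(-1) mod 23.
Since 23 is prime, by Fermat 16^(-1) ≡ 16^{21} ≡ 13 mod 23. Verify: 16 × 13 = 208 ≡ 1 mod 23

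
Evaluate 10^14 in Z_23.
By repeated squaring mod 23: 10^{1}≡10, 10^{2}≡8, 10^{4}≡18, 10^{8}≡2. Then 10^{14} = 10^{8+4+2} ≡ 2 × 18 × 8 ≡ 12 mod 23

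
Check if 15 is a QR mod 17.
By Euler's criterion: 15^{8} ≡ 1 mod 17. Since this equals 1, 15 is a QR.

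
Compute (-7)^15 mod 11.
Using Fermat: (-7)^{10} ≡ 1 (mod 11). 15 ≡ 5 (mod 10). So (-7)^{15} ≡ (-7)^{5} ≡ 1 (mod 11)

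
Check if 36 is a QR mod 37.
By Euler's criterion: 36^{18} ≡ 1 mod 37. Since this equals 1, 36 is a QR.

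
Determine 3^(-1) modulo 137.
Since 137 is prime, by Fermat 3^(-1) ≡ 3^{135} ≡ 46 mod 137. Verify: 3 × 46 = 138 ≡ 1 mod 137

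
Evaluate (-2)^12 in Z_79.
By repeated squaring (mod 79): (-2)^{1}≡77, (-2)^{2}≡4, (-2)^{4}≡16, (-2)^{8}≡19. Then (-2)^{12} = (-2)^{8+4} ≡ 19 × 16 ≡ 67 (mod 79)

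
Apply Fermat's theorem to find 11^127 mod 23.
By Fermat: 11^{22} ≡ 1 mod 23. 127 = 5×22 + 17. So 11^{127} ≡ 11^{17} ≡ 14 mod 23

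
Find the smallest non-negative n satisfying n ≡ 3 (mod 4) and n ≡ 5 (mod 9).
M = 4 × 9 = 36. M₁ = 9, y₁ ≡ 1 (mod 4). M₂ = 4, y₂ ≡ 7 (mod 9). n = 3×9×1 + 5×4×7 ≡ 23 (mod 36)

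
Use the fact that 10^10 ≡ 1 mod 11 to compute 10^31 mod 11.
By Fermat: 10^{10} ≡ 1 mod 11. 31 = 3×10 + 1. So 10^{31} ≡ 10^{1} ≡ 10 mod 11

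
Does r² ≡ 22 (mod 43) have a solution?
By Euler's criterion: 22^{21} ≡ 42 (mod 43). Since this equals -1 (≡ 42), 22 is not a QR.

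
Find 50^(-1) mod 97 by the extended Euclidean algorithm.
Extended GCD: 50(33) + 97(-17) = 1. So 50^(-1) ≡ 33 mod 97. Verify: 50 × 33 = 1650 ≡ 1 mod 97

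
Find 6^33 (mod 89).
By repeated squaring (mod 89): 6^{1}≡6, 6^{2}≡36, 6^{4}≡50, 6^{8}≡8, 6^{16}≡64, 6^{32}≡2. Then 6^{33} = 6^{32+1} ≡ 2 × 6 ≡ 12 (mod 89)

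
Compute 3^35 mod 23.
Using Fermat: 3^{22} ≡ 1 (mod 23). 35 ≡ 13 (mod 22). So 3^{35} ≡ 3^{13} ≡ 9 (mod 23)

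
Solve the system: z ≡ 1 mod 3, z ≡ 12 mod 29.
M = 3 × 29 = 87. M₁ = 29, y₁ ≡ 2 mod 3. M₂ = 3, y₂ ≡ 10 mod 29. z = 1×29×2 + 12×3×10 ≡ 70 mod 87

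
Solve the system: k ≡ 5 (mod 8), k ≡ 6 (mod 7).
M = 8 × 7 = 56. M₁ = 7, y₁ ≡ 7 (mod 8). M₂ = 8, y₂ ≡ 1 (mod 7). k = 5×7×7 + 6×8×1 ≡ 13 (mod 56)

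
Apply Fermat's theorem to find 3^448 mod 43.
By Fermat: 3^{42} ≡ 1 mod 43. 448 ≡ 28 mod 42. So 3^{448} ≡ 3^{28} ≡ 6 mod 43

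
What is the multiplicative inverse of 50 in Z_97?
Since 97 is prime, by Fermat 50^(-1) ≡ 50^{95} ≡ 33 (mod 97). Verify: 50 × 33 = 1650 ≡ 1 (mod 97)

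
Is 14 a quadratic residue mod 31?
By Euler's criterion: 14^{15} ≡ 1 (mod 31). Since this equals 1, 14 is a QR.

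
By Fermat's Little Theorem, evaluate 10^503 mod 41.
By Fermat: 10^{40} ≡ 1 mod 41. 503 ≡ 23 mod 40. So 10^{503} ≡ 10^{23} ≡ 16 mod 41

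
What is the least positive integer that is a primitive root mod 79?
g = 3. Powers: [3, 9, 27, 2, 6, 18, 54, 4, 12, 36, ...] generates all 78 non-zero residues.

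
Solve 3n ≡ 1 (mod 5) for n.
Since 5 is prime, by Fermat 3^(-1) ≡ 3^{3} ≡ 2 (mod 5). Verify: 3 × 2 = 6 ≡ 1 (mod 5)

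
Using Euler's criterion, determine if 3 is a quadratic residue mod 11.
By Euler's criterion: 3^{5} ≡ 1 (mod 11). Since this equals 1, 3 is a QR.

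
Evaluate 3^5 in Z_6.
By repeated squaring mod 6: 3^{1}≡3, 3^{2}≡3, 3^{4}≡3. Then 3^{5} = 3^{4+1} ≡ 3 × 3 ≡ 3 mod 6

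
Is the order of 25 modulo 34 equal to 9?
Powers of 25 mod 34: 25^1≡25, 25^2≡13, 25^3≡19, 25^4≡33, 25^5≡9, 25^6≡21, 25^7≡15, 25^8≡1. Already 25^8≡1, so the order is 8 < 9. No, the actual order is 8.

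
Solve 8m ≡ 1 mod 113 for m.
Since 113 is prime, by Fermat 8^(-1) ≡ 8^{111} ≡ 99 mod 113. Verify: 8 × 99 = 792 ≡ 1 mod 113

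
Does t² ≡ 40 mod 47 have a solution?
By Euler's criterion: 40^{23} ≡ 46 mod 47. Since this equals -1 (≡ 46), 40 is not a QR.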